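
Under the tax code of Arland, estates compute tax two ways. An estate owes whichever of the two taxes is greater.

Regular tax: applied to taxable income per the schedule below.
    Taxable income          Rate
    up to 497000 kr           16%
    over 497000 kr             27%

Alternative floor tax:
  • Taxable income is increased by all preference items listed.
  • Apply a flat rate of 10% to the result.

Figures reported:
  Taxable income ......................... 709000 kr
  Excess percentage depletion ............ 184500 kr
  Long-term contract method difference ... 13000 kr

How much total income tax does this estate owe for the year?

136760 kr

Alternative floor tax:
  Adjusted income: 709000 kr + 184500 kr + 13000 kr = 906500 kr
  906500 kr × 10% = 90650 kr

Regular tax:
  497000 kr × 16% = 79520 kr
  212000 kr × 27% = 57240 kr
  → 136760 kr

136760 kr > 90650 kr, so the regular tax governs.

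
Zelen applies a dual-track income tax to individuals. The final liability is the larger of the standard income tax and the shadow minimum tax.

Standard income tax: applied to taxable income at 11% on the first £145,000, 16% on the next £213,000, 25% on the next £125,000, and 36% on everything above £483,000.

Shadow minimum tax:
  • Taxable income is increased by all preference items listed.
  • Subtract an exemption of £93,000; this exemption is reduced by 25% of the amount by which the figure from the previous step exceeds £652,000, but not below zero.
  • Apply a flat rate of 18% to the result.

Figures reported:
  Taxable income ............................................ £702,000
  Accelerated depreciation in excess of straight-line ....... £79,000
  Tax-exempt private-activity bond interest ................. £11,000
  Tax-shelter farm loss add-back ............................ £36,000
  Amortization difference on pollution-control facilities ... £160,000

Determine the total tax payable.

£176,220

Standard income tax:
  £145,000 × 11% = £15,950
  £213,000 × 16% = £34,080
  £125,000 × 25% = £31,250
  £219,000 × 36% = £78,840
  → £160,120

Shadow minimum tax:
  Adjusted income: £702,000 + £79,000 + £11,000 + £36,000 + £160,000 = £988,000
  Exemption: £93,000 − 25% × (£988,000 − £652,000) = £93,000 − £84,000 = £9,000
  Base: £988,000 − £9,000 = £979,000
  £979,000 × 18% = £176,220

£176,220 > £160,120, so the shadow minimum tax is the binding amount.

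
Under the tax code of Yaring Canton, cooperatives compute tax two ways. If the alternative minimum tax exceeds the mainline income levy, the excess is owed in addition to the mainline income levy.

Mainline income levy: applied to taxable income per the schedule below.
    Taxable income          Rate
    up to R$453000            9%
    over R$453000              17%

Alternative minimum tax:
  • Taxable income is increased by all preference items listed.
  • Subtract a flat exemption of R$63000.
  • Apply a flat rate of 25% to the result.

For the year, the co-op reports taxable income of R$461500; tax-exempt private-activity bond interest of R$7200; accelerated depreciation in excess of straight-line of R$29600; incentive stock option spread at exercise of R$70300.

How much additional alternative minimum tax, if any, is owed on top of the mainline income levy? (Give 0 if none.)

Mainline income levy:
  R$453000 × 9% = R$40770
  R$8500 × 17% = R$1445
  → R$42215

Alternative minimum tax:
  Adjusted income: R$461500 + R$7200 + R$29600 + R$70300 = R$568600
  Less exemption R$63000 → base R$505600
  R$505600 × 25% = R$126400

Excess of alternative minimum tax over mainline income levy: R$126400 − R$42215 = R$84185.

R$84185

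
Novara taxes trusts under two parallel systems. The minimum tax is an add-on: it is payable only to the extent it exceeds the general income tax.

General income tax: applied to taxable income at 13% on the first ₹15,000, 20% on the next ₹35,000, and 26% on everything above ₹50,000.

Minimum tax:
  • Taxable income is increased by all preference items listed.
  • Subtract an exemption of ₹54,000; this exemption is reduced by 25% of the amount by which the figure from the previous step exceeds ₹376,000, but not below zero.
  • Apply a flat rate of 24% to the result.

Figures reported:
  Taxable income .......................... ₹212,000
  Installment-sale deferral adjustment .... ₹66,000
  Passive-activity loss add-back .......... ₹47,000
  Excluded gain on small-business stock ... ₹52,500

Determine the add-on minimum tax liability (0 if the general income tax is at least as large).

₹26,660

General income tax:
  ₹15,000 × 13% = ₹1,950
  ₹35,000 × 20% = ₹7,000
  ₹162,000 × 26% = ₹42,120
  → ₹51,070

Minimum tax:
  Adjusted income: ₹212,000 + ₹66,000 + ₹47,000 + ₹52,500 = ₹377,500
  Exemption: ₹54,000 − 25% × (₹377,500 − ₹376,000) = ₹54,000 − ₹375 = ₹53,625
  Base: ₹377,500 − ₹53,625 = ₹323,875
  ₹323,875 × 24% = ₹77,730

Excess of minimum tax over general income tax: ₹77,730 − ₹51,070 = ₹26,660.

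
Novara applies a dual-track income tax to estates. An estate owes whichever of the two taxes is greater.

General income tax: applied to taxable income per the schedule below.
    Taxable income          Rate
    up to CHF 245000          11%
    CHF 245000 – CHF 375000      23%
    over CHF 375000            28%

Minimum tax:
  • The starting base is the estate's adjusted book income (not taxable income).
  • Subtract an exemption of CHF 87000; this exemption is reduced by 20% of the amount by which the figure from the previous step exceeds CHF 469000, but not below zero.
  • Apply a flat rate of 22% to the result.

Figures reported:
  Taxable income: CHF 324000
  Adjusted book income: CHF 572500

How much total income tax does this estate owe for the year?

CHF 111364

Minimum tax:
  Base (adjusted book income): CHF 572500
  Exemption: CHF 87000 − 20% × (CHF 572500 − CHF 469000) = CHF 87000 − CHF 20700 = CHF 66300
  Base: CHF 572500 − CHF 66300 = CHF 506200
  CHF 506200 × 22% = CHF 111364

General income tax:
  CHF 245000 × 11% = CHF 26950
  CHF 79000 × 23% = CHF 18170
  → CHF 45120

CHF 111364 > CHF 45120, so the minimum tax is the binding amount.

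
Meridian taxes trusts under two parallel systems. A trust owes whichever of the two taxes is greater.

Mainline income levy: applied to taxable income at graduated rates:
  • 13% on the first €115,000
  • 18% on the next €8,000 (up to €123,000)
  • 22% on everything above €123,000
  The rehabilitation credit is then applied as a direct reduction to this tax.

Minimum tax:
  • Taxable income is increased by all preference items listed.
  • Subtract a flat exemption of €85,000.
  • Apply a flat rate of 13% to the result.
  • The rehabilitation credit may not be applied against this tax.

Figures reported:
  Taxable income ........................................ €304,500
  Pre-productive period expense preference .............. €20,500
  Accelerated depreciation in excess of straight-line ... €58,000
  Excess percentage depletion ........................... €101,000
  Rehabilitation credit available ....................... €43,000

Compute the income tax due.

€51,870

Minimum tax:
  Adjusted income: €304,500 + €20,500 + €58,000 + €101,000 = €484,000
  Less exemption €85,000 → base €399,000
  €399,000 × 13% = €51,870

Mainline income levy:
  €115,000 × 13% = €14,950
  €8,000 × 18% = €1,440
  €181,500 × 22% = €39,930
  → €56,320
  Less rehabilitation credit €43,000 → €13,320

€51,870 > €13,320, so the minimum tax is the binding amount.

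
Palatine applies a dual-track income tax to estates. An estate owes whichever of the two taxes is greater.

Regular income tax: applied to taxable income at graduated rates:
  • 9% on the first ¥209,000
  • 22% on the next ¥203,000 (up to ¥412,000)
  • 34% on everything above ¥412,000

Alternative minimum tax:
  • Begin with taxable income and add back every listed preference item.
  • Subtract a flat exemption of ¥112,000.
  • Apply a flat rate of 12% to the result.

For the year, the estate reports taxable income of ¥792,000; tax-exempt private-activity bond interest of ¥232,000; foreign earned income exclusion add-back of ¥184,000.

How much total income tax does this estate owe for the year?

Regular income tax:
  ¥209,000 × 9% = ¥18,810
  ¥203,000 × 22% = ¥44,660
  ¥380,000 × 34% = ¥129,200
  → ¥192,670

Alternative minimum tax:
  Adjusted income: ¥792,000 + ¥232,000 + ¥184,000 = ¥1,208,000
  Less exemption ¥112,000 → base ¥1,096,000
  ¥1,096,000 × 12% = ¥131,520

¥192,670 > ¥131,520, so the regular income tax governs.

¥192,670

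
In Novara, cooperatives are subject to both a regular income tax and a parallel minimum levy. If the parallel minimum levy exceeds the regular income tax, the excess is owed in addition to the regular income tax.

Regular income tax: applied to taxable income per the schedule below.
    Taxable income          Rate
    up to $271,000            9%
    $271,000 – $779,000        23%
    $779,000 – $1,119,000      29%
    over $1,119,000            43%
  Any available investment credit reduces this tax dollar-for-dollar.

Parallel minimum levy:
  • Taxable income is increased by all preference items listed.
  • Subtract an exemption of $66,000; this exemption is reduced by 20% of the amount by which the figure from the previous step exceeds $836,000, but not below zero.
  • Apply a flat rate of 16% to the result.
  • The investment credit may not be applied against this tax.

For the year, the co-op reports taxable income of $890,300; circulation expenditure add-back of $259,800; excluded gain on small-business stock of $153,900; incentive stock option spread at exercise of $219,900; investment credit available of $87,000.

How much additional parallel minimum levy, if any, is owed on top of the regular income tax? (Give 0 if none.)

Parallel minimum levy:
  Adjusted income: $890,300 + $259,800 + $153,900 + $219,900 = $1,523,900
  Exemption: 20% × ($1,523,900 − $836,000) = $137,580 ≥ $66,000, so the exemption is fully phased out
  Base: $1,523,900 − $0 = $1,523,900
  $1,523,900 × 16% = $243,824

Regular income tax:
  $271,000 × 9% = $24,390
  $508,000 × 23% = $116,840
  $111,300 × 29% = $32,277
  → $173,507
  Less investment credit $87,000 → $86,507

Excess of parallel minimum levy over regular income tax: $243,824 − $86,507 = $157,317.

$157,317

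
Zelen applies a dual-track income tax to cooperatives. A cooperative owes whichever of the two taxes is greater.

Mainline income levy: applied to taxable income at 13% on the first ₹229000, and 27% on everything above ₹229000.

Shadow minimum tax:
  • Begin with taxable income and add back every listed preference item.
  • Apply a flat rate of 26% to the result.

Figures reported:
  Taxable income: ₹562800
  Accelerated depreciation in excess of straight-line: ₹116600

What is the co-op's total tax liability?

₹176644

Mainline income levy:
  ₹229000 × 13% = ₹29770
  ₹333800 × 27% = ₹90126
  → ₹119896

Shadow minimum tax:
  Adjusted income: ₹562800 + ₹116600 = ₹679400
  ₹679400 × 26% = ₹176644

₹176644 > ₹119896, so the shadow minimum tax is the binding amount.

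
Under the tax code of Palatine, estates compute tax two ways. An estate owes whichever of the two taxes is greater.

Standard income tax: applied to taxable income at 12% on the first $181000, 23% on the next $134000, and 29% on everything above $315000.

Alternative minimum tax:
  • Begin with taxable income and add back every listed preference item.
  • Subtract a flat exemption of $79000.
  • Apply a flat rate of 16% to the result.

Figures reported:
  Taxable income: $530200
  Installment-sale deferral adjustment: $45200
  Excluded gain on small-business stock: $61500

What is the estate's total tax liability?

$114948

Standard income tax:
  $181000 × 12% = $21720
  $134000 × 23% = $30820
  $215200 × 29% = $62408
  → $114948

Alternative minimum tax:
  Adjusted income: $530200 + $45200 + $61500 = $636900
  Less exemption $79000 → base $557900
  $557900 × 16% = $89264

$114948 > $89264, so the standard income tax governs.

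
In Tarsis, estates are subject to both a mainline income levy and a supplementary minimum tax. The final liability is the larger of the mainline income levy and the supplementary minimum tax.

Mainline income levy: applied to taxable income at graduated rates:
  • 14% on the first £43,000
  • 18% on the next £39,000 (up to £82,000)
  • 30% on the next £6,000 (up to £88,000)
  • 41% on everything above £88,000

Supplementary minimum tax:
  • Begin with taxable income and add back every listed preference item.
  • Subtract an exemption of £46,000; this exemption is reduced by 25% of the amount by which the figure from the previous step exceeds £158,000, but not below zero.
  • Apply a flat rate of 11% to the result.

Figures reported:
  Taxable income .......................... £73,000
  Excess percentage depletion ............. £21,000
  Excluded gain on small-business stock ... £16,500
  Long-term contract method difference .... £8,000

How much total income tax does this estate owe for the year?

£11,420

Supplementary minimum tax:
  Adjusted income: £73,000 + £21,000 + £16,500 + £8,000 = £118,500
  Exemption: £118,500 ≤ £158,000, so full £46,000 applies
  Base: £118,500 − £46,000 = £72,500
  £72,500 × 11% = £7,975

Mainline income levy:
  £43,000 × 14% = £6,020
  £30,000 × 18% = £5,400
  → £11,420

£11,420 > £7,975, so the mainline income levy governs.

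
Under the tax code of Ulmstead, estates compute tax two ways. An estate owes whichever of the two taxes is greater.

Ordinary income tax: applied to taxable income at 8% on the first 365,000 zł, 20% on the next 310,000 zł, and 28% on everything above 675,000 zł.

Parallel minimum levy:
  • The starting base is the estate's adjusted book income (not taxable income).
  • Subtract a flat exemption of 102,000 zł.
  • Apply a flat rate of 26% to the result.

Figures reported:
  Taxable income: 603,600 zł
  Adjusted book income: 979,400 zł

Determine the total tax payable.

228,124 zł

Ordinary income tax:
  365,000 zł × 8% = 29,200 zł
  238,600 zł × 20% = 47,720 zł
  → 76,920 zł

Parallel minimum levy:
  Base (adjusted book income): 979,400 zł
  Less exemption 102,000 zł → base 877,400 zł
  877,400 zł × 26% = 228,124 zł

228,124 zł > 76,920 zł, so the parallel minimum levy is the binding amount.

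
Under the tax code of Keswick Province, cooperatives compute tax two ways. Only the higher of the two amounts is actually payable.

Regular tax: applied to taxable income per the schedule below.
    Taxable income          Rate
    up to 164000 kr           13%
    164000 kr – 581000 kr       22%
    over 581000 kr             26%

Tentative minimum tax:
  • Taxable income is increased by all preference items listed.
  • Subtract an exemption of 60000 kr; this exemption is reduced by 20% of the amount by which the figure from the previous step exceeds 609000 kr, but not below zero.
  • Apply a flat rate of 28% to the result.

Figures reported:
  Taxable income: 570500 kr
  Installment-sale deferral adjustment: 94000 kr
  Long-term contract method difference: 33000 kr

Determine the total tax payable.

183456 kr

Regular tax:
  164000 kr × 13% = 21320 kr
  406500 kr × 22% = 89430 kr
  → 110750 kr

Tentative minimum tax:
  Adjusted income: 570500 kr + 94000 kr + 33000 kr = 697500 kr
  Exemption: 60000 kr − 20% × (697500 kr − 609000 kr) = 60000 kr − 17700 kr = 42300 kr
  Base: 697500 kr − 42300 kr = 655200 kr
  655200 kr × 28% = 183456 kr

183456 kr > 110750 kr, so the tentative minimum tax is the binding amount.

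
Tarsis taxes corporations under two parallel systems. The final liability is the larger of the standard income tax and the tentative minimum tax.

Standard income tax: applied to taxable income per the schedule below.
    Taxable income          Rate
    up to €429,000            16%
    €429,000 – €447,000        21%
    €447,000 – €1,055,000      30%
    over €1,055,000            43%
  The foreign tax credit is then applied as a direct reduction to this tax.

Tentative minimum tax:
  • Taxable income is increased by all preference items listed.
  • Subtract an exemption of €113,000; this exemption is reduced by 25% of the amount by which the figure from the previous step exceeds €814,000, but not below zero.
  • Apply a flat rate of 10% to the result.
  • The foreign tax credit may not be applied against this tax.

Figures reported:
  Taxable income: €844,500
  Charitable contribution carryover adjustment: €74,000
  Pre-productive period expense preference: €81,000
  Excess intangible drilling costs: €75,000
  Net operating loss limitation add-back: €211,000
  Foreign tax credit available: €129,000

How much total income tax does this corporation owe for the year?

Standard income tax:
  €429,000 × 16% = €68,640
  €18,000 × 21% = €3,780
  €397,500 × 30% = €119,250
  → €191,670
  Less foreign tax credit €129,000 → €62,670

Tentative minimum tax:
  Adjusted income: €844,500 + €74,000 + €81,000 + €75,000 + €211,000 = €1,285,500
  Exemption: 25% × (€1,285,500 − €814,000) = €117,875 ≥ €113,000, so the exemption is fully phased out
  Base: €1,285,500 − €0 = €1,285,500
  €1,285,500 × 10% = €128,550

€128,550 > €62,670, so the tentative minimum tax is the binding amount.

€128,550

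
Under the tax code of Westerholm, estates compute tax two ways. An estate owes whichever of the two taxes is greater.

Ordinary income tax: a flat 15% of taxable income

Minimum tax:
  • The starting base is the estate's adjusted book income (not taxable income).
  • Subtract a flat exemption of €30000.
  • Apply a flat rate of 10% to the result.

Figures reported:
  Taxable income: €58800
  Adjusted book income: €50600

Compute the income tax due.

€8820

Ordinary income tax:
  €58800 × 15% = €8820

Minimum tax:
  Base (adjusted book income): €50600
  Less exemption €30000 → base €20600
  €20600 × 10% = €2060

€8820 > €2060, so the ordinary income tax governs.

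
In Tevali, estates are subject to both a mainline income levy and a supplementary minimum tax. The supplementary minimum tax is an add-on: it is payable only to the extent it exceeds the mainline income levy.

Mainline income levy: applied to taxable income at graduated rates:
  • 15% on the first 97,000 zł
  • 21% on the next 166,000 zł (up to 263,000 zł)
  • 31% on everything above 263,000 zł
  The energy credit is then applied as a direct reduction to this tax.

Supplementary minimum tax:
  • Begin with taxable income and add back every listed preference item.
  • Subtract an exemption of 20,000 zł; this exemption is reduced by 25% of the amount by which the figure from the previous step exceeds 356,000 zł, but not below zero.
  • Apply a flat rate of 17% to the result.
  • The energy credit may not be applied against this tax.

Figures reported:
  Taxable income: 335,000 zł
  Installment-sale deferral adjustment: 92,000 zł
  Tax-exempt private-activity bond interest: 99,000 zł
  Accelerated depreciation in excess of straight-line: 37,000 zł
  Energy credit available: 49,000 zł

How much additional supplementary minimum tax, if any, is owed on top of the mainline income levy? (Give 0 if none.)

Supplementary minimum tax:
  Adjusted income: 335,000 zł + 92,000 zł + 99,000 zł + 37,000 zł = 563,000 zł
  Exemption: 25% × (563,000 zł − 356,000 zł) = 51,750 zł ≥ 20,000 zł, so the exemption is fully phased out
  Base: 563,000 zł − 0 zł = 563,000 zł
  563,000 zł × 17% = 95,710 zł

Mainline income levy:
  97,000 zł × 15% = 14,550 zł
  166,000 zł × 21% = 34,860 zł
  72,000 zł × 31% = 22,320 zł
  → 71,730 zł
  Less energy credit 49,000 zł → 22,730 zł

Excess of supplementary minimum tax over mainline income levy: 95,710 zł − 22,730 zł = 72,980 zł.

72,980 zł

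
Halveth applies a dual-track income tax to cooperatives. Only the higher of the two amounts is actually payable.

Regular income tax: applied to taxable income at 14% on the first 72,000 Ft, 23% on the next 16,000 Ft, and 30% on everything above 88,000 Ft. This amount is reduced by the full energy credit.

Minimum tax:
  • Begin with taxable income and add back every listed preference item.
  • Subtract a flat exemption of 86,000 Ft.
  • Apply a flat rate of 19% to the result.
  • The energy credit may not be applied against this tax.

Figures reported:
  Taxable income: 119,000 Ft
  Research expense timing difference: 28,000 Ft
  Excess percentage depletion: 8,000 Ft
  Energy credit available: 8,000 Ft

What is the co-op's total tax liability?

Minimum tax:
  Adjusted income: 119,000 Ft + 28,000 Ft + 8,000 Ft = 155,000 Ft
  Less exemption 86,000 Ft → base 69,000 Ft
  69,000 Ft × 19% = 13,110 Ft

Regular income tax:
  72,000 Ft × 14% = 10,080 Ft
  16,000 Ft × 23% = 3,680 Ft
  31,000 Ft × 30% = 9,300 Ft
  → 23,060 Ft
  Less energy credit 8,000 Ft → 15,060 Ft

15,060 Ft > 13,110 Ft, so the regular income tax governs.

15,060 Ft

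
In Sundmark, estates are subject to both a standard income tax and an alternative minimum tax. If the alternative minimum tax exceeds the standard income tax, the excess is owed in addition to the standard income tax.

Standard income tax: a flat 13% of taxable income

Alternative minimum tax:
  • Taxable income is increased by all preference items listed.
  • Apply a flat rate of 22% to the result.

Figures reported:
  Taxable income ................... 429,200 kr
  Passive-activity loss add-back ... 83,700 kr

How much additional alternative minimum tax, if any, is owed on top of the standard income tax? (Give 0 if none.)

Alternative minimum tax:
  Adjusted income: 429,200 kr + 83,700 kr = 512,900 kr
  512,900 kr × 22% = 112,838 kr

Standard income tax:
  429,200 kr × 13% = 55,796 kr

Excess of alternative minimum tax over standard income tax: 112,838 kr − 55,796 kr = 57,042 kr.

57,042 kr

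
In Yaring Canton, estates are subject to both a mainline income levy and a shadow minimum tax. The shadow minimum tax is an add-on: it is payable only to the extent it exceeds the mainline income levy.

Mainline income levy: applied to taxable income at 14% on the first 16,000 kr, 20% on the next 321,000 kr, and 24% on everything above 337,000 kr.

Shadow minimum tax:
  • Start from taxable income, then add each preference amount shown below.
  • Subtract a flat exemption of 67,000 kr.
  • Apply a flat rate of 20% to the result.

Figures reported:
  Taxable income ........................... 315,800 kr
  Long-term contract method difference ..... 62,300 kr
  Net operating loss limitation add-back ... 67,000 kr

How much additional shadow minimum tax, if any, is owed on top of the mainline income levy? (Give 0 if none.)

13,420 kr

Mainline income levy:
  16,000 kr × 14% = 2,240 kr
  299,800 kr × 20% = 59,960 kr
  → 62,200 kr

Shadow minimum tax:
  Adjusted income: 315,800 kr + 62,300 kr + 67,000 kr = 445,100 kr
  Less exemption 67,000 kr → base 378,100 kr
  378,100 kr × 20% = 75,620 kr

Excess of shadow minimum tax over mainline income levy: 75,620 kr − 62,200 kr = 13,420 kr.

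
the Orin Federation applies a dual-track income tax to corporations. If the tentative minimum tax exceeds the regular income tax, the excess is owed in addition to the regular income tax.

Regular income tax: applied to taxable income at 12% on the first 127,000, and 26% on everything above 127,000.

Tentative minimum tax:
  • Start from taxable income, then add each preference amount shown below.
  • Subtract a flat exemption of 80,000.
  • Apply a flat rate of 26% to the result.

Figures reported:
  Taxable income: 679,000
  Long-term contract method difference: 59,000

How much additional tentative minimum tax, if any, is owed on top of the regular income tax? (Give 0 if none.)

Tentative minimum tax:
  Adjusted income: 679,000 + 59,000 = 738,000
  Less exemption 80,000 → base 658,000
  658,000 × 26% = 171,080

Regular income tax:
  127,000 × 12% = 15,240
  552,000 × 26% = 143,520
  → 158,760

Excess of tentative minimum tax over regular income tax: 171,080 − 158,760 = 12,320.

12,320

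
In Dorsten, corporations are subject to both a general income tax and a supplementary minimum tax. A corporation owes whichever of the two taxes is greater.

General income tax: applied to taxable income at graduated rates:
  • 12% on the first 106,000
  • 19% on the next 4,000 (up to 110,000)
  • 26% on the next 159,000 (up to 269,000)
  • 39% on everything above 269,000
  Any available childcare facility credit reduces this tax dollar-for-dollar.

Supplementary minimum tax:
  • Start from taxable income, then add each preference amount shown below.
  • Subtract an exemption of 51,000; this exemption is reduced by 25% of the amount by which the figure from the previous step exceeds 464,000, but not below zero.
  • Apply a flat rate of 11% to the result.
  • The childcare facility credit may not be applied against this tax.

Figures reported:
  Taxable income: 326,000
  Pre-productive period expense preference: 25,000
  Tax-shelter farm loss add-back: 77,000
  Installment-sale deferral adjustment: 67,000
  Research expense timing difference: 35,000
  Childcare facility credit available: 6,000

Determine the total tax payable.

Supplementary minimum tax:
  Adjusted income: 326,000 + 25,000 + 77,000 + 67,000 + 35,000 = 530,000
  Exemption: 51,000 − 25% × (530,000 − 464,000) = 51,000 − 16,500 = 34,500
  Base: 530,000 − 34,500 = 495,500
  495,500 × 11% = 54,505

General income tax:
  106,000 × 12% = 12,720
  4,000 × 19% = 760
  159,000 × 26% = 41,340
  57,000 × 39% = 22,230
  → 77,050
  Less childcare facility credit 6,000 → 71,050

71,050 > 54,505, so the general income tax governs.

71,050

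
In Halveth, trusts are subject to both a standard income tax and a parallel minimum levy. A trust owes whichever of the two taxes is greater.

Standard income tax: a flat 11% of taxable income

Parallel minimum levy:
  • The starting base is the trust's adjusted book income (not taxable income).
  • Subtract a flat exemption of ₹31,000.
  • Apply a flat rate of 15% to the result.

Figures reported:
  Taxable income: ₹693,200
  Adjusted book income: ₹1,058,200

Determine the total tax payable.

₹154,080

Standard income tax:
  ₹693,200 × 11% = ₹76,252

Parallel minimum levy:
  Base (adjusted book income): ₹1,058,200
  Less exemption ₹31,000 → base ₹1,027,200
  ₹1,027,200 × 15% = ₹154,080

₹154,080 > ₹76,252, so the parallel minimum levy is the binding amount.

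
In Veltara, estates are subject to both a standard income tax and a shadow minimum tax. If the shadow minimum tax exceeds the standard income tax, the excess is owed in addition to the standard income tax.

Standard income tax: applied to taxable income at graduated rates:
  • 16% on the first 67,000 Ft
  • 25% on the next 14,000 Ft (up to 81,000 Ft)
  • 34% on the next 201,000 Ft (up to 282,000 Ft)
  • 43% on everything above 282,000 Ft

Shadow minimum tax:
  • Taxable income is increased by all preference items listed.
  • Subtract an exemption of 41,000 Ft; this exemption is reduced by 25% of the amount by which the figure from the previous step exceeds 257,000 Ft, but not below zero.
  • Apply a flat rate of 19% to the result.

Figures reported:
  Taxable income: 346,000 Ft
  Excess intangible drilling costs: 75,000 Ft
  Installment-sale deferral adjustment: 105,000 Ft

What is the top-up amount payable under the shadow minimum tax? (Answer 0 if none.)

Shadow minimum tax:
  Adjusted income: 346,000 Ft + 75,000 Ft + 105,000 Ft = 526,000 Ft
  Exemption: 25% × (526,000 Ft − 257,000 Ft) = 67,250 Ft ≥ 41,000 Ft, so the exemption is fully phased out
  Base: 526,000 Ft − 0 Ft = 526,000 Ft
  526,000 Ft × 19% = 99,940 Ft

Standard income tax:
  67,000 Ft × 16% = 10,720 Ft
  14,000 Ft × 25% = 3,500 Ft
  201,000 Ft × 34% = 68,340 Ft
  64,000 Ft × 43% = 27,520 Ft
  → 110,080 Ft

99,940 Ft ≤ 110,080 Ft, so no add-on is due.

0 Ft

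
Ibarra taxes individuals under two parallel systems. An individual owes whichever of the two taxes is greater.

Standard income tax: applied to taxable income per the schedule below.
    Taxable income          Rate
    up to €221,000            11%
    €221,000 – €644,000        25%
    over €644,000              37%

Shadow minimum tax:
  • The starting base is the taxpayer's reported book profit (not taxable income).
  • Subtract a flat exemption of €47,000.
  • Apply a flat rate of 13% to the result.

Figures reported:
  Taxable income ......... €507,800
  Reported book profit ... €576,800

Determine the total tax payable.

€96,010

Standard income tax:
  €221,000 × 11% = €24,310
  €286,800 × 25% = €71,700
  → €96,010

Shadow minimum tax:
  Base (reported book profit): €576,800
  Less exemption €47,000 → base €529,800
  €529,800 × 13% = €68,874

€96,010 > €68,874, so the standard income tax governs.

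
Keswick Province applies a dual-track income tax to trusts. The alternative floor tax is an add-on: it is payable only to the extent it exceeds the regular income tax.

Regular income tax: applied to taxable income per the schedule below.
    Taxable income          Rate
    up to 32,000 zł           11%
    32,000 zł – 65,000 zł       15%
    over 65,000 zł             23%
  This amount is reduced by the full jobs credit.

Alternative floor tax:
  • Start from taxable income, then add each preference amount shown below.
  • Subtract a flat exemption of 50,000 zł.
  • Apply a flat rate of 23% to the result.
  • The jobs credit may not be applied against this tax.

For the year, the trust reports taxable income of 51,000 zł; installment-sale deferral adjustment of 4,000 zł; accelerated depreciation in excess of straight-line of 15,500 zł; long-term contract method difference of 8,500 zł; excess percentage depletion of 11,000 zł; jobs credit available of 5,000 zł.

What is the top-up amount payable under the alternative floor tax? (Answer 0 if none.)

7,830 zł

Alternative floor tax:
  Adjusted income: 51,000 zł + 4,000 zł + 15,500 zł + 8,500 zł + 11,000 zł = 90,000 zł
  Less exemption 50,000 zł → base 40,000 zł
  40,000 zł × 23% = 9,200 zł

Regular income tax:
  32,000 zł × 11% = 3,520 zł
  19,000 zł × 15% = 2,850 zł
  → 6,370 zł
  Less jobs credit 5,000 zł → 1,370 zł

Excess of alternative floor tax over regular income tax: 9,200 zł − 1,370 zł = 7,830 zł.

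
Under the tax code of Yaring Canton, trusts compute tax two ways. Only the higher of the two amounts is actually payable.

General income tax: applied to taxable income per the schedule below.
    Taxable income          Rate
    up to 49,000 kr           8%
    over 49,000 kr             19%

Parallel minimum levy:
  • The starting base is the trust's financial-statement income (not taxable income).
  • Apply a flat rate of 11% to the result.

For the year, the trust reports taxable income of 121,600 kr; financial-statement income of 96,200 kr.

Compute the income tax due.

General income tax:
  49,000 kr × 8% = 3,920 kr
  72,600 kr × 19% = 13,794 kr
  → 17,714 kr

Parallel minimum levy:
  Base (financial-statement income): 96,200 kr
  96,200 kr × 11% = 10,582 kr

17,714 kr > 10,582 kr, so the general income tax governs.

17,714 kr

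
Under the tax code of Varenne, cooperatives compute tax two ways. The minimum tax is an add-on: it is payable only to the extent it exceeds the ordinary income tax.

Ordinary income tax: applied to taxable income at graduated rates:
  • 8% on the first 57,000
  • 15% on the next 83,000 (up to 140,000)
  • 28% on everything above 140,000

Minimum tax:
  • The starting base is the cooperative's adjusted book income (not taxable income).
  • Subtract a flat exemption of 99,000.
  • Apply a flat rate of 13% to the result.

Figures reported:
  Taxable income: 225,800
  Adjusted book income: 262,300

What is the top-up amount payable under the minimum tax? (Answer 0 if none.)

0

Minimum tax:
  Base (adjusted book income): 262,300
  Less exemption 99,000 → base 163,300
  163,300 × 13% = 21,229

Ordinary income tax:
  57,000 × 8% = 4,560
  83,000 × 15% = 12,450
  85,800 × 28% = 24,024
  → 41,034

21,229 ≤ 41,034, so no add-on is due.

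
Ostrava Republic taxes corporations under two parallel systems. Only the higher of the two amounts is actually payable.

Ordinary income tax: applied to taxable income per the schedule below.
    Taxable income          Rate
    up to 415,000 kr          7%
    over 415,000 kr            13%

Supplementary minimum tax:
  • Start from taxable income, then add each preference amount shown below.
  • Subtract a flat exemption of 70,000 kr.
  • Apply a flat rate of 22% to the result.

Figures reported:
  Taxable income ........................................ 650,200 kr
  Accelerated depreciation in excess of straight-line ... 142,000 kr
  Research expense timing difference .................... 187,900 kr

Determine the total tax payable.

Supplementary minimum tax:
  Adjusted income: 650,200 kr + 142,000 kr + 187,900 kr = 980,100 kr
  Less exemption 70,000 kr → base 910,100 kr
  910,100 kr × 22% = 200,222 kr

Ordinary income tax:
  415,000 kr × 7% = 29,050 kr
  235,200 kr × 13% = 30,576 kr
  → 59,626 kr

200,222 kr > 59,626 kr, so the supplementary minimum tax is the binding amount.

200,222 kr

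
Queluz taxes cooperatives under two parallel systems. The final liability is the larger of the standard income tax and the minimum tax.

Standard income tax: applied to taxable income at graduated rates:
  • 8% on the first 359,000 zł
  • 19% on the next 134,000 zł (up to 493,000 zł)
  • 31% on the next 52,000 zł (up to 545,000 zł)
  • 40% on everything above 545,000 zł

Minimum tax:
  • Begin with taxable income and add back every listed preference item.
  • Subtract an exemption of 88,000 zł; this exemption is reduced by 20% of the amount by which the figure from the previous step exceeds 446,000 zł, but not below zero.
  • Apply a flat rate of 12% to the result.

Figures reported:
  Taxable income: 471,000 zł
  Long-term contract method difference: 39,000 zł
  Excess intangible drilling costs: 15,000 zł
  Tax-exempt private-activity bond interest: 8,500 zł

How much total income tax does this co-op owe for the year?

55,560 zł

Standard income tax:
  359,000 zł × 8% = 28,720 zł
  112,000 zł × 19% = 21,280 zł
  → 50,000 zł

Minimum tax:
  Adjusted income: 471,000 zł + 39,000 zł + 15,000 zł + 8,500 zł = 533,500 zł
  Exemption: 88,000 zł − 20% × (533,500 zł − 446,000 zł) = 88,000 zł − 17,500 zł = 70,500 zł
  Base: 533,500 zł − 70,500 zł = 463,000 zł
  463,000 zł × 12% = 55,560 zł

55,560 zł > 50,000 zł, so the minimum tax is the binding amount.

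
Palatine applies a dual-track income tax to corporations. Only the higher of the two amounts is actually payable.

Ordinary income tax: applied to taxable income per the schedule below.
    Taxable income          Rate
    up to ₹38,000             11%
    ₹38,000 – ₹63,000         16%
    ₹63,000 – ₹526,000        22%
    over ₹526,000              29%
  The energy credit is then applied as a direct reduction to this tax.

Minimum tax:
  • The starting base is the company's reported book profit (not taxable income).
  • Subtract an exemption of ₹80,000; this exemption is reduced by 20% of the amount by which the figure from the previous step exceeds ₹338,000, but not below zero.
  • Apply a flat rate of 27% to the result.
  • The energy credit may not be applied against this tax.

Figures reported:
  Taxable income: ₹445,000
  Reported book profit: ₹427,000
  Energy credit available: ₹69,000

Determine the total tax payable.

Ordinary income tax:
  ₹38,000 × 11% = ₹4,180
  ₹25,000 × 16% = ₹4,000
  ₹382,000 × 22% = ₹84,040
  → ₹92,220
  Less energy credit ₹69,000 → ₹23,220

Minimum tax:
  Base (reported book profit): ₹427,000
  Exemption: ₹80,000 − 20% × (₹427,000 − ₹338,000) = ₹80,000 − ₹17,800 = ₹62,200
  Base: ₹427,000 − ₹62,200 = ₹364,800
  ₹364,800 × 27% = ₹98,496

₹98,496 > ₹23,220, so the minimum tax is the binding amount.

₹98,496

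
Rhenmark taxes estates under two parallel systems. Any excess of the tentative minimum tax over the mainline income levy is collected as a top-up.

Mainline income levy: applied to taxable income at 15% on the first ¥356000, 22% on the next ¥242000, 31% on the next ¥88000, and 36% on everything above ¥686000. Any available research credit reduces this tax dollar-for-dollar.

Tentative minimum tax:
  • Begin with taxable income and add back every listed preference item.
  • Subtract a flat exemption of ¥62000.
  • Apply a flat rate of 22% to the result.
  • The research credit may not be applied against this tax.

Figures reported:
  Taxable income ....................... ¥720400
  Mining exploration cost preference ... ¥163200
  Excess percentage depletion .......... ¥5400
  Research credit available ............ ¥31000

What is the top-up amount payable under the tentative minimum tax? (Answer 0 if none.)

Mainline income levy:
  ¥356000 × 15% = ¥53400
  ¥242000 × 22% = ¥53240
  ¥88000 × 31% = ¥27280
  ¥34400 × 36% = ¥12384
  → ¥146304
  Less research credit ¥31000 → ¥115304

Tentative minimum tax:
  Adjusted income: ¥720400 + ¥163200 + ¥5400 = ¥889000
  Less exemption ¥62000 → base ¥827000
  ¥827000 × 22% = ¥181940

Excess of tentative minimum tax over mainline income levy: ¥181940 − ¥115304 = ¥66636.

¥66636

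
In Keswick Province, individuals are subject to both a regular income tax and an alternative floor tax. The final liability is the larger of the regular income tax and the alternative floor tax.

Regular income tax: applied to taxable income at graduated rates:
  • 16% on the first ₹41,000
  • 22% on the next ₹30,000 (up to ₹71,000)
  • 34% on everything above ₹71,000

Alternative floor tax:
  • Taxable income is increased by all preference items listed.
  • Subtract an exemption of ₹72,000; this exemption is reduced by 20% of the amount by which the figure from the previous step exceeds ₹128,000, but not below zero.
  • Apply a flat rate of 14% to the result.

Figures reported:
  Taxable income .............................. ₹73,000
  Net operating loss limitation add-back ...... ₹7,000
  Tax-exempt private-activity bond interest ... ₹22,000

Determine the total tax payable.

₹13,840

Alternative floor tax:
  Adjusted income: ₹73,000 + ₹7,000 + ₹22,000 = ₹102,000
  Exemption: ₹102,000 ≤ ₹128,000, so full ₹72,000 applies
  Base: ₹102,000 − ₹72,000 = ₹30,000
  ₹30,000 × 14% = ₹4,200

Regular income tax:
  ₹41,000 × 16% = ₹6,560
  ₹30,000 × 22% = ₹6,600
  ₹2,000 × 34% = ₹680
  → ₹13,840

₹13,840 > ₹4,200, so the regular income tax governs.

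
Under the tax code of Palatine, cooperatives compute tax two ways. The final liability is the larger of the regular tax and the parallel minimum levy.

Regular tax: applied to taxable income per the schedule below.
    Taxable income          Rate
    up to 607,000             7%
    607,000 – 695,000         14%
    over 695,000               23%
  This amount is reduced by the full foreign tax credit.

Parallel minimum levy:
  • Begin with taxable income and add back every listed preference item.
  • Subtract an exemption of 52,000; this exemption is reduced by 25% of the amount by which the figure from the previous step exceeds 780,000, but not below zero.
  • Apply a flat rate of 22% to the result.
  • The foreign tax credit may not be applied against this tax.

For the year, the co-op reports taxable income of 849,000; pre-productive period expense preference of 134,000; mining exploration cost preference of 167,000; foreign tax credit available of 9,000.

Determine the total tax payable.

Parallel minimum levy:
  Adjusted income: 849,000 + 134,000 + 167,000 = 1,150,000
  Exemption: 25% × (1,150,000 − 780,000) = 92,500 ≥ 52,000, so the exemption is fully phased out
  Base: 1,150,000 − 0 = 1,150,000
  1,150,000 × 22% = 253,000

Regular tax:
  607,000 × 7% = 42,490
  88,000 × 14% = 12,320
  154,000 × 23% = 35,420
  → 90,230
  Less foreign tax credit 9,000 → 81,230

253,000 > 81,230, so the parallel minimum levy is the binding amount.

253,000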